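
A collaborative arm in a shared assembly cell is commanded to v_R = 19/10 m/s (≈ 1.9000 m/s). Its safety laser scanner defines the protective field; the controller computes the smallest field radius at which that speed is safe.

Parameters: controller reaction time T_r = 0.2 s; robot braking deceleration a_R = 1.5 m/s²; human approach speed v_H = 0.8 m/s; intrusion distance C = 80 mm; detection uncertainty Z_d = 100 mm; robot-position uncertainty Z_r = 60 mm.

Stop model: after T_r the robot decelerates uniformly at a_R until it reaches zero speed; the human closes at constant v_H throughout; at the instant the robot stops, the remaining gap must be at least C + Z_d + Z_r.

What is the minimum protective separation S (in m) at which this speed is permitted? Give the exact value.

S_min = 899/300 m = 2.9967 m

braking lasts T_s = (19/10)/(3/2) = 1.2667 s
robot in T_r: 1.9000·0.2000 = 0.3800 m
robot under decel: 1.9000²/(2·1.5000) = 1.2033 m
person approaches 0.8000·(0.2000+1.2667) = 1.1733 m
C+Z_d+Z_r = 0.0800+0.1000+0.0600 = 0.2400 m
S_min ≈ 0.3800+1.2033+1.1733+0.2400  ⇒  S_min = 899/300 m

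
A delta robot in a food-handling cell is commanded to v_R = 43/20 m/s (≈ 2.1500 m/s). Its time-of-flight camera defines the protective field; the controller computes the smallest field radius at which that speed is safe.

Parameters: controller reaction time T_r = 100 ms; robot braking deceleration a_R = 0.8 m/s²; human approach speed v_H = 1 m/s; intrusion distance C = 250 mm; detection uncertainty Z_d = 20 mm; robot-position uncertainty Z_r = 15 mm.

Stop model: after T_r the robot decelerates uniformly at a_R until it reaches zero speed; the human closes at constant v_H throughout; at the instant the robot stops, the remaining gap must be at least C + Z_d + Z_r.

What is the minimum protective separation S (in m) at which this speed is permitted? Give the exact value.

S_min = 3953/640 m = 6.1766 m

braking lasts T_s = (43/20)/(4/5) = 2.6875 s
reaction-phase robot travel = 2.1500·0.1000 = 0.2150 m
braking distance = 2.1500²/(2·0.8000) = 2.8891 m
human closes 1.0000·2.7875 = 2.7875 m
margins: 0.2500+0.0200+0.0150 = 0.2850 m
S_min ≈ 0.2150+2.8891+2.7875+0.2850  ⇒  S_min = 3953/640 m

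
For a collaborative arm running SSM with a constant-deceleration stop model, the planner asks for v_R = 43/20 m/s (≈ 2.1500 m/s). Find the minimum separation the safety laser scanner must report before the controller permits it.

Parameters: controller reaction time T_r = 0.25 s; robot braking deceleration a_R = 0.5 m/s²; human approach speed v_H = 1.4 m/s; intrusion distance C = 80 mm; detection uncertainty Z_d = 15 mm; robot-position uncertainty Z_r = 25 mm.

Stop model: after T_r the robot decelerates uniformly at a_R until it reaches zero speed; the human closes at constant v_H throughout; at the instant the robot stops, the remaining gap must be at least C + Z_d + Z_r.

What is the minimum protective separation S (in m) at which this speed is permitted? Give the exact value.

S_min = 233/20 m = 11.6500 m

T_s = v_R/a_R = (43/20)/(1/2) = 4.3000 s
robot in T_r: 2.1500·0.2500 = 0.5375 m
robot covers 2.1500·4.3000 − ½·0.5000·4.3000² = 4.6225 m while stopping
person approaches 1.4000·(0.2500+4.3000) = 6.3700 m
margins: 0.0800+0.0150+0.0250 = 0.1200 m
S_min ≈ 0.5375+4.6225+6.3700+0.1200  ⇒  S_min = 233/20 m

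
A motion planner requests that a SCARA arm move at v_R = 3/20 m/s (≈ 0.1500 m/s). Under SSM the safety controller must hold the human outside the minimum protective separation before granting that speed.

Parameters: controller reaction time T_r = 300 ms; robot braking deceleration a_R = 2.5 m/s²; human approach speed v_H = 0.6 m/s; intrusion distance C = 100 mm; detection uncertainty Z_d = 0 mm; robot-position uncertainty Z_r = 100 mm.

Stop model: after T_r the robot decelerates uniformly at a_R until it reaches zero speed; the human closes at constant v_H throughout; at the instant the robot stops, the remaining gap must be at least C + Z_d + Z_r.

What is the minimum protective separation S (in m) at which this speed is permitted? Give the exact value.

braking lasts T_s = (3/20)/(5/2) = 0.0600 s
reaction-phase robot travel = 0.1500·0.3000 = 0.0450 m
robot covers 0.1500·0.0600 − ½·2.5000·0.0600² = 0.0045 m while stopping
person approaches 0.6000·(0.3000+0.0600) = 0.2160 m
C+Z_d+Z_r = 0.1000+0.0000+0.1000 = 0.2000 m
S_min ≈ 0.0450+0.0045+0.2160+0.2000  ⇒  S_min = 931/2000 m

S_min = 931/2000 m = 0.4655 m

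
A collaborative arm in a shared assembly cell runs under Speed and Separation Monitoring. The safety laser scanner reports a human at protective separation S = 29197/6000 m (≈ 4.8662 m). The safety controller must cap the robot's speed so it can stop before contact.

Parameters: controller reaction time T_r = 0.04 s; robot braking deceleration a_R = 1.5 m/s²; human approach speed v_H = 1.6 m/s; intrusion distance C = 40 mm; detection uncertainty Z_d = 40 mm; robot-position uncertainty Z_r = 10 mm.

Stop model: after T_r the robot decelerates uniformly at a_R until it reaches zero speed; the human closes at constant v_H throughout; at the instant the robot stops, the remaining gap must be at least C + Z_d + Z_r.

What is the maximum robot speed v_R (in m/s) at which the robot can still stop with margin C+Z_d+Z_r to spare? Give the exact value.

quadratic (1/3)·v² + (83/75)·v + (-28273/6000) = 0
  disc = (83/75)² − 4·(1/3)·(-28273/6000) = 18769/2500 ; √disc = 137/50
  v_R = (−(83/75) + 137/50) / (2·(1/3)) = 49/20 m/s
check:
braking lasts T_s = (49/20)/(3/2) = 1.6333 s
reaction-phase robot travel = 2.4500·0.0400 = 0.0980 m
robot covers 2.4500·1.6333 − ½·1.5000·1.6333² = 2.0008 m while stopping
person approaches 1.6000·(0.0400+1.6333) = 2.6773 m
residual clearance needed = 0.0400+0.0400+0.0100 = 0.0900 m
sum ≈ 0.0980+2.0008+2.6773+0.0900 ≈ 4.8662 m = S ✓

v_R_max = 49/20 m/s = 2.4500 m/s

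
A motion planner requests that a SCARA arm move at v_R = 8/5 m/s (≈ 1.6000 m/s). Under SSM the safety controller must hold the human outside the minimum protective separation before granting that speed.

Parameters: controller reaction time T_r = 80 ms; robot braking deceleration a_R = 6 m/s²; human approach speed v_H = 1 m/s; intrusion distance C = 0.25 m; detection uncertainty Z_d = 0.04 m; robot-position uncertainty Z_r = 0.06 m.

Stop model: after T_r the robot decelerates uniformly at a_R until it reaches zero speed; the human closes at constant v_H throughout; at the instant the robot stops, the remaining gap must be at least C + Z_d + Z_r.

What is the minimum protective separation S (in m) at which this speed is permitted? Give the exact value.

T_s = v_R/a_R = (8/5)/6 = 0.2667 s
robot in T_r: 1.6000·0.0800 = 0.1280 m
braking distance = 1.6000²/(2·6.0000) = 0.2133 m
human closes 1.0000·0.3467 = 0.3467 m
C+Z_d+Z_r = 0.2500+0.0400+0.0600 = 0.3500 m
S_min ≈ 0.1280+0.2133+0.3467+0.3500  ⇒  S_min = 519/500 m

S_min = 519/500 m = 1.0380 m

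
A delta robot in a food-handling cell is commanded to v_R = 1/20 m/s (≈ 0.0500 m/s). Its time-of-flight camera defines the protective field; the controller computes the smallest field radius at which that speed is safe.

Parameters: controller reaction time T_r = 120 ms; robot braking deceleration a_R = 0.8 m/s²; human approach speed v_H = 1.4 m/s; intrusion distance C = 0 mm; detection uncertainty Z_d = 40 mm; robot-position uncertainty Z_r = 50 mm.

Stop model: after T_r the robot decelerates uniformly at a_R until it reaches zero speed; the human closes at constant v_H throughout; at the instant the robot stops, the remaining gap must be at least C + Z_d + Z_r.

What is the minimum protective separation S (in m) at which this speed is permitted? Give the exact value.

S_min = 5649/16000 m = 0.3531 m

stop time T_s = (1/20)/(4/5) = 0.0625 s
robot in T_r: 0.0500·0.1200 = 0.0060 m
robot under decel: 0.0500²/(2·0.8000) = 0.0016 m
human over T_r+T_s: 1.4000·(0.1200+0.0625) = 0.2555 m
residual clearance needed = 0.0000+0.0400+0.0500 = 0.0900 m
S_min ≈ 0.0060+0.0016+0.2555+0.0900  ⇒  S_min = 5649/16000 m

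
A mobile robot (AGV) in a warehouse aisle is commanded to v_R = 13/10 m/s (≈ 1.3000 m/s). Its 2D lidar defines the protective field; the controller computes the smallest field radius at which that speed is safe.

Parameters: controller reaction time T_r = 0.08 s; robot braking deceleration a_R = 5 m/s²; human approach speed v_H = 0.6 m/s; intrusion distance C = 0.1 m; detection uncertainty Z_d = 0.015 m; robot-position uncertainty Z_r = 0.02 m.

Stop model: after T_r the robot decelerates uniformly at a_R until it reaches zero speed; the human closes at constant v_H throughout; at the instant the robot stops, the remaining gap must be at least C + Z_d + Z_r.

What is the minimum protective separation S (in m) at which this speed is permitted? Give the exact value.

braking lasts T_s = (13/10)/5 = 0.2600 s
robot covers v_R·T_r = 1.3000·0.0800 = 0.1040 m before braking
braking distance = 1.3000²/(2·5.0000) = 0.1690 m
human closes 0.6000·0.3400 = 0.2040 m
residual clearance needed = 0.1000+0.0150+0.0200 = 0.1350 m
S_min ≈ 0.1040+0.1690+0.2040+0.1350  ⇒  S_min = 153/250 m

S_min = 153/250 m = 0.6120 m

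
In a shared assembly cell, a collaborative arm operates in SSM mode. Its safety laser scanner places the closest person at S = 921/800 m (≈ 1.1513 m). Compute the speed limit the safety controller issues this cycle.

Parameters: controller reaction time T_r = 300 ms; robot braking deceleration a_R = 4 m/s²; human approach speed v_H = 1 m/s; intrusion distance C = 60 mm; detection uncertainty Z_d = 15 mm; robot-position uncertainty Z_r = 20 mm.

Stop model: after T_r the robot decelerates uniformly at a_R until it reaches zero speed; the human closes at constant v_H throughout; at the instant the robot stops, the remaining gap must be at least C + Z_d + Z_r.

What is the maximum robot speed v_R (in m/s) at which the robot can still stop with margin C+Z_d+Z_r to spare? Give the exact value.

v_R_max = 11/10 m/s = 1.1000 m/s

collect terms ⇒ (1/8)·v_R² + (11/20)·v_R + (-121/160) = 0
  disc = (11/20)² − 4·(1/8)·(-121/160) = 1089/1600 ; √disc = 33/40
  v_R = (−(11/20) + 33/40) / (2·(1/8)) = 11/10 m/s
check:
braking lasts T_s = (11/10)/4 = 0.2750 s
reaction-phase robot travel = 1.1000·0.3000 = 0.3300 m
robot under decel: 1.1000²/(2·4.0000) = 0.1512 m
human over T_r+T_s: 1.0000·(0.3000+0.2750) = 0.5750 m
residual clearance needed = 0.0600+0.0150+0.0200 = 0.0950 m
sum ≈ 0.3300+0.1512+0.5750+0.0950 ≈ 1.1513 m = S ✓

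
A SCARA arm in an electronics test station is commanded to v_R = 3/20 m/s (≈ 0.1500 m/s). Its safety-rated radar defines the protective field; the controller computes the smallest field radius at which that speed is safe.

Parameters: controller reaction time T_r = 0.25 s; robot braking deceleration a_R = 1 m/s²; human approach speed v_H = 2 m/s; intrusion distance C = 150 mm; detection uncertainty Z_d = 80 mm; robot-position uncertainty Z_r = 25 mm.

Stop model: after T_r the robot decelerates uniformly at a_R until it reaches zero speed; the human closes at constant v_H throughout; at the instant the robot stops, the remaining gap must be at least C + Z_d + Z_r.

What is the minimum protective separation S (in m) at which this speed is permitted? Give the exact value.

S_min = 883/800 m = 1.1038 m

braking lasts T_s = (3/20)/1 = 0.1500 s
robot in T_r: 0.1500·0.2500 = 0.0375 m
robot covers 0.1500·0.1500 − ½·1.0000·0.1500² = 0.0112 m while stopping
human over T_r+T_s: 2.0000·(0.2500+0.1500) = 0.8000 m
C+Z_d+Z_r = 0.1500+0.0800+0.0250 = 0.2550 m
S_min ≈ 0.0375+0.0112+0.8000+0.2550  ⇒  S_min = 883/800 m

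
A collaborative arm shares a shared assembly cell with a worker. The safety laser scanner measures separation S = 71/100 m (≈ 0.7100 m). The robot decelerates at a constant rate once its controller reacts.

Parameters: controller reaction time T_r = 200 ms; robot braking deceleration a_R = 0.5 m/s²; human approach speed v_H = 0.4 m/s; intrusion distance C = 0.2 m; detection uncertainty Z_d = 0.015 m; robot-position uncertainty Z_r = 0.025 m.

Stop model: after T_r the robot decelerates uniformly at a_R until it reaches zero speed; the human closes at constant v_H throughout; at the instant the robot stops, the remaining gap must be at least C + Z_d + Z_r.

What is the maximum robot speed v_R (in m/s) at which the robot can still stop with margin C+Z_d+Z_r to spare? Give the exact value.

quadratic (1)·v² + (1)·v + (-39/100) = 0
  disc = (1)² − 4·(1)·(-39/100) = 64/25 ; √disc = 8/5
  v_R = (−(1) + 8/5) / (2·(1)) = 3/10 m/s
check:
braking lasts T_s = (3/10)/(1/2) = 0.6000 s
robot in T_r: 0.3000·0.2000 = 0.0600 m
braking distance = 0.3000²/(2·0.5000) = 0.0900 m
human closes 0.4000·0.8000 = 0.3200 m
C+Z_d+Z_r = 0.2000+0.0150+0.0250 = 0.2400 m
sum ≈ 0.0600+0.0900+0.3200+0.2400 ≈ 0.7100 m = S ✓

v_R_max = 3/10 m/s = 0.3000 m/s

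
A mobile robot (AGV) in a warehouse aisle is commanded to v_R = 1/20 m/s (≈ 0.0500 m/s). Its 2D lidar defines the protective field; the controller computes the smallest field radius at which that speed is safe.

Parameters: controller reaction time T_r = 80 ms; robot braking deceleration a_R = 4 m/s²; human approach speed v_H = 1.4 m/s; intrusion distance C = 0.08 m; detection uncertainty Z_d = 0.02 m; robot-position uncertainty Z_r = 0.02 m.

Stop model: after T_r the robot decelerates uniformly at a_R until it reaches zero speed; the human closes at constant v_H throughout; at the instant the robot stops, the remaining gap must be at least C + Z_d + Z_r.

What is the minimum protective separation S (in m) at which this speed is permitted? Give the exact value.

S_min = 4061/16000 m = 0.2538 m

braking lasts T_s = (1/20)/4 = 0.0125 s
robot in T_r: 0.0500·0.0800 = 0.0040 m
braking distance = 0.0500²/(2·4.0000) = 0.0003 m
human closes 1.4000·0.0925 = 0.1295 m
residual clearance needed = 0.0800+0.0200+0.0200 = 0.1200 m
S_min ≈ 0.0040+0.0003+0.1295+0.1200  ⇒  S_min = 4061/16000 m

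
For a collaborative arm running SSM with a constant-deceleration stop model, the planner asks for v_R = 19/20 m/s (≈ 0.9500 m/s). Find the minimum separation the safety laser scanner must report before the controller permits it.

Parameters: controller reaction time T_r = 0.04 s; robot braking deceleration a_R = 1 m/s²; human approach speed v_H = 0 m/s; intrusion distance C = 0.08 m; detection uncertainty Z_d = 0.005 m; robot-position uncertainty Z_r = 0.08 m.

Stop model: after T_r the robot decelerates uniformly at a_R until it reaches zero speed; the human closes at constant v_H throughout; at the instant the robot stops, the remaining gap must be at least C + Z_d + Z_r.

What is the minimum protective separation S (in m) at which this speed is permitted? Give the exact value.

T_s = v_R/a_R = (19/20)/1 = 0.9500 s
robot in T_r: 0.9500·0.0400 = 0.0380 m
braking distance = 0.9500²/(2·1.0000) = 0.4512 m
human over T_r+T_s: 0.0000·(0.0400+0.9500) = 0.0000 m
C+Z_d+Z_r = 0.0800+0.0050+0.0800 = 0.1650 m
S_min ≈ 0.0380+0.4512+0.0000+0.1650  ⇒  S_min = 2617/4000 m

S_min = 2617/4000 m = 0.6542 m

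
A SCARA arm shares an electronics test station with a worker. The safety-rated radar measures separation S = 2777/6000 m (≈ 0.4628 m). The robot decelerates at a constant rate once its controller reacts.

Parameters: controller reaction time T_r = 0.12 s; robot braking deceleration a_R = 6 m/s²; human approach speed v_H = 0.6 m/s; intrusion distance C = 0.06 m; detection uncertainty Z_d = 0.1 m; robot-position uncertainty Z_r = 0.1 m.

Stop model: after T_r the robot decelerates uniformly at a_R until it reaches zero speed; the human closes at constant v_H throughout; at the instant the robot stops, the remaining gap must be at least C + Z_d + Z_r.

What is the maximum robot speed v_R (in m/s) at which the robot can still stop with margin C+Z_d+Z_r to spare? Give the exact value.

quadratic (1/12)·v² + (11/50)·v + (-157/1200) = 0
  disc = (11/50)² − 4·(1/12)·(-157/1200) = 8281/90000 ; √disc = 91/300
  v_R = (−(11/50) + 91/300) / (2·(1/12)) = 1/2 m/s
check:
braking lasts T_s = (1/2)/6 = 0.0833 s
robot covers v_R·T_r = 0.5000·0.1200 = 0.0600 m before braking
robot covers 0.5000·0.0833 − ½·6.0000·0.0833² = 0.0208 m while stopping
human closes 0.6000·0.2033 = 0.1220 m
C+Z_d+Z_r = 0.0600+0.1000+0.1000 = 0.2600 m
sum ≈ 0.0600+0.0208+0.1220+0.2600 ≈ 0.4628 m = S ✓

v_R_max = 1/2 m/s = 0.5000 m/s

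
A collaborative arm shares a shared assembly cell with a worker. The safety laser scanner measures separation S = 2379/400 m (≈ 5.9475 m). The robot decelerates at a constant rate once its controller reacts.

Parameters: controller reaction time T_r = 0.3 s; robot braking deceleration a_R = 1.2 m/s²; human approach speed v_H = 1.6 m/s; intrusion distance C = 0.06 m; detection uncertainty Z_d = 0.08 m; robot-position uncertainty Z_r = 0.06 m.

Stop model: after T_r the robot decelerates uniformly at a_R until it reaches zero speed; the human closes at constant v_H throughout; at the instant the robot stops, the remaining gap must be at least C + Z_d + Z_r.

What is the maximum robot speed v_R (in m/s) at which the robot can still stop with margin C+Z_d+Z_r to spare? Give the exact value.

collect terms ⇒ (5/12)·v_R² + (49/30)·v_R + (-2107/400) = 0
  disc = (49/30)² − 4·(5/12)·(-2107/400) = 41209/3600 ; √disc = 203/60
  v_R = (−(49/30) + 203/60) / (2·(5/12)) = 21/10 m/s
check:
T_s = v_R/a_R = (21/10)/(6/5) = 1.7500 s
robot covers v_R·T_r = 2.1000·0.3000 = 0.6300 m before braking
robot covers 2.1000·1.7500 − ½·1.2000·1.7500² = 1.8375 m while stopping
human closes 1.6000·2.0500 = 3.2800 m
margins: 0.0600+0.0800+0.0600 = 0.2000 m
sum ≈ 0.6300+1.8375+3.2800+0.2000 ≈ 5.9475 m = S ✓

v_R_max = 21/10 m/s = 2.1000 m/s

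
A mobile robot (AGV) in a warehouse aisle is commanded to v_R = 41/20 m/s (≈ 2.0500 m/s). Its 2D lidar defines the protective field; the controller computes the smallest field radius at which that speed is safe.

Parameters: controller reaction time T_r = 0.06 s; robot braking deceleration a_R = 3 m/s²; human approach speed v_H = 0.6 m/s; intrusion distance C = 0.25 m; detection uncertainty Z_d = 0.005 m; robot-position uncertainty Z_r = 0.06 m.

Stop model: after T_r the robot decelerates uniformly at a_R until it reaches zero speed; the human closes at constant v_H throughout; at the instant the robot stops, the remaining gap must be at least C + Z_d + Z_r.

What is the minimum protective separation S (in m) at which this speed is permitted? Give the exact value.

T_s = v_R/a_R = (41/20)/3 = 0.6833 s
reaction-phase robot travel = 2.0500·0.0600 = 0.1230 m
robot covers 2.0500·0.6833 − ½·3.0000·0.6833² = 0.7004 m while stopping
human closes 0.6000·0.7433 = 0.4460 m
margins: 0.2500+0.0050+0.0600 = 0.3150 m
S_min ≈ 0.1230+0.7004+0.4460+0.3150  ⇒  S_min = 19013/12000 m

S_min = 19013/12000 m = 1.5844 m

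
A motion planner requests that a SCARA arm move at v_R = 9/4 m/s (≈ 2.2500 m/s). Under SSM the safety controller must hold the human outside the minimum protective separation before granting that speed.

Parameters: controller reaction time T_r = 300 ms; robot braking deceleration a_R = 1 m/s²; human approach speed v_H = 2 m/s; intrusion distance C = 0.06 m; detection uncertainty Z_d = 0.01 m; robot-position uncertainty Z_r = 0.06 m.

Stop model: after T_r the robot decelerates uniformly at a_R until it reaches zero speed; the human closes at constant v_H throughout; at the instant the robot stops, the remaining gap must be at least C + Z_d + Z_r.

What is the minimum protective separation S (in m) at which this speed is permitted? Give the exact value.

S_min = 6749/800 m = 8.4362 m

stop time T_s = (9/4)/1 = 2.2500 s
reaction-phase robot travel = 2.2500·0.3000 = 0.6750 m
braking distance = 2.2500²/(2·1.0000) = 2.5312 m
human closes 2.0000·2.5500 = 5.1000 m
C+Z_d+Z_r = 0.0600+0.0100+0.0600 = 0.1300 m
S_min ≈ 0.6750+2.5312+5.1000+0.1300  ⇒  S_min = 6749/800 m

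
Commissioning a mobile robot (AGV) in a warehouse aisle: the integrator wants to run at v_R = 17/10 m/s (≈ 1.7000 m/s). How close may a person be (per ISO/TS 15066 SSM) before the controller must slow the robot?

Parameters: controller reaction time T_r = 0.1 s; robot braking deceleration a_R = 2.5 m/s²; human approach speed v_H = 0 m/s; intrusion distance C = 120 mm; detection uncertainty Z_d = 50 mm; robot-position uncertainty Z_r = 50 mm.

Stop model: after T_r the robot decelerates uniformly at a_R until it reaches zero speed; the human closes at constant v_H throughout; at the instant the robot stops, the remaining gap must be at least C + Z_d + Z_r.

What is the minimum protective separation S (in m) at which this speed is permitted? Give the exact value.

S_min = 121/125 m = 0.9680 m

braking lasts T_s = (17/10)/(5/2) = 0.6800 s
robot covers v_R·T_r = 1.7000·0.1000 = 0.1700 m before braking
braking distance = 1.7000²/(2·2.5000) = 0.5780 m
person approaches 0.0000·(0.1000+0.6800) = 0.0000 m
margins: 0.1200+0.0500+0.0500 = 0.2200 m
S_min ≈ 0.1700+0.5780+0.0000+0.2200  ⇒  S_min = 121/125 m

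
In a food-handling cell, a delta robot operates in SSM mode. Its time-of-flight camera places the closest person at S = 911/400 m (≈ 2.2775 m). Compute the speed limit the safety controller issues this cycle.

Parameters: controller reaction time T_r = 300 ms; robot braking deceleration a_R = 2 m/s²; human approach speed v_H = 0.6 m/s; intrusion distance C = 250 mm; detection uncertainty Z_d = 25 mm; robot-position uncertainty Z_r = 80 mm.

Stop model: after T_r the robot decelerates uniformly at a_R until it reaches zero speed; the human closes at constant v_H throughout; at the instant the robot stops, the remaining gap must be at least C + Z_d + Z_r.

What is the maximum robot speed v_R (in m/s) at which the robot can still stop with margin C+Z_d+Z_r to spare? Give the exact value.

v_R_max = 17/10 m/s = 1.7000 m/s

at the boundary: (1/4)·v² + (3/5)·v + (-697/400) = 0
  disc = (3/5)² − 4·(1/4)·(-697/400) = 841/400 ; √disc = 29/20
  v_R = (−(3/5) + 29/20) / (2·(1/4)) = 17/10 m/s
check:
braking lasts T_s = (17/10)/2 = 0.8500 s
robot covers v_R·T_r = 1.7000·0.3000 = 0.5100 m before braking
braking distance = 1.7000²/(2·2.0000) = 0.7225 m
human over T_r+T_s: 0.6000·(0.3000+0.8500) = 0.6900 m
C+Z_d+Z_r = 0.2500+0.0250+0.0800 = 0.3550 m
sum ≈ 0.5100+0.7225+0.6900+0.3550 ≈ 2.2775 m = S ✓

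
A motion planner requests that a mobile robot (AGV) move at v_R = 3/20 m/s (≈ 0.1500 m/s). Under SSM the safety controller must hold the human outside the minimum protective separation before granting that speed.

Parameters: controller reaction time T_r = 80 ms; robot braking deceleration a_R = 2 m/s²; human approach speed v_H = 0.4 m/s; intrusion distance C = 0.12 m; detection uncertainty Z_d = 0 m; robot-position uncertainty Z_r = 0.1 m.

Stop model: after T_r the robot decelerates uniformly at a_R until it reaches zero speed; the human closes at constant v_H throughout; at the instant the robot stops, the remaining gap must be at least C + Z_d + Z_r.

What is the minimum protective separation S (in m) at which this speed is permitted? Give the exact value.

stop time T_s = (3/20)/2 = 0.0750 s
reaction-phase robot travel = 0.1500·0.0800 = 0.0120 m
robot under decel: 0.1500²/(2·2.0000) = 0.0056 m
human closes 0.4000·0.1550 = 0.0620 m
residual clearance needed = 0.1200+0.0000+0.1000 = 0.2200 m
S_min ≈ 0.0120+0.0056+0.0620+0.2200  ⇒  S_min = 2397/8000 m

S_min = 2397/8000 m = 0.2996 m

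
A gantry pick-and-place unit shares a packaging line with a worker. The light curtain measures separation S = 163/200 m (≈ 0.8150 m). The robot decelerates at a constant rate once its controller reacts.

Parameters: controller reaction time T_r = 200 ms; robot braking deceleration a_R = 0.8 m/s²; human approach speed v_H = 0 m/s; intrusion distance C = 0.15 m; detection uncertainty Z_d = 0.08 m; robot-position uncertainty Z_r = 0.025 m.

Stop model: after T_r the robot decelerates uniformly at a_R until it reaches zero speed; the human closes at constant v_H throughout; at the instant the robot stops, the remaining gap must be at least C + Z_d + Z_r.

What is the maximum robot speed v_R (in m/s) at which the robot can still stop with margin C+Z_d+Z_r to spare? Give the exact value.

v_R_max = 4/5 m/s = 0.8000 m/s

quadratic (5/8)·v² + (1/5)·v + (-14/25) = 0
  disc = (1/5)² − 4·(5/8)·(-14/25) = 36/25 ; √disc = 6/5
  v_R = (−(1/5) + 6/5) / (2·(5/8)) = 4/5 m/s
check:
T_s = v_R/a_R = (4/5)/(4/5) = 1.0000 s
robot covers v_R·T_r = 0.8000·0.2000 = 0.1600 m before braking
robot under decel: 0.8000²/(2·0.8000) = 0.4000 m
human over T_r+T_s: 0.0000·(0.2000+1.0000) = 0.0000 m
C+Z_d+Z_r = 0.1500+0.0800+0.0250 = 0.2550 m
sum ≈ 0.1600+0.4000+0.0000+0.2550 ≈ 0.8150 m = S ✓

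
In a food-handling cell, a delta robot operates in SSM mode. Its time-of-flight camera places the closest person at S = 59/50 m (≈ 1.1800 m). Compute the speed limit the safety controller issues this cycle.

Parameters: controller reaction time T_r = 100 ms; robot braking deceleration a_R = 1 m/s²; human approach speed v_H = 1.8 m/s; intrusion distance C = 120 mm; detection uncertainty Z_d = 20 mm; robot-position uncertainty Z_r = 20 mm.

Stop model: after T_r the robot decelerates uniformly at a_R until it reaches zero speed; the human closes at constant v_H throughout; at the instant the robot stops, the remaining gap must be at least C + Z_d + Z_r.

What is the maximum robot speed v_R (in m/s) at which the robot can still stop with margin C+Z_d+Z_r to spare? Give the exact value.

v_R_max = 2/5 m/s = 0.4000 m/s

collect terms ⇒ (1/2)·v_R² + (19/10)·v_R + (-21/25) = 0
  disc = (19/10)² − 4·(1/2)·(-21/25) = 529/100 ; √disc = 23/10
  v_R = (−(19/10) + 23/10) / (2·(1/2)) = 2/5 m/s
check:
stop time T_s = (2/5)/1 = 0.4000 s
reaction-phase robot travel = 0.4000·0.1000 = 0.0400 m
robot covers 0.4000·0.4000 − ½·1.0000·0.4000² = 0.0800 m while stopping
person approaches 1.8000·(0.1000+0.4000) = 0.9000 m
margins: 0.1200+0.0200+0.0200 = 0.1600 m
sum ≈ 0.0400+0.0800+0.9000+0.1600 ≈ 1.1800 m = S ✓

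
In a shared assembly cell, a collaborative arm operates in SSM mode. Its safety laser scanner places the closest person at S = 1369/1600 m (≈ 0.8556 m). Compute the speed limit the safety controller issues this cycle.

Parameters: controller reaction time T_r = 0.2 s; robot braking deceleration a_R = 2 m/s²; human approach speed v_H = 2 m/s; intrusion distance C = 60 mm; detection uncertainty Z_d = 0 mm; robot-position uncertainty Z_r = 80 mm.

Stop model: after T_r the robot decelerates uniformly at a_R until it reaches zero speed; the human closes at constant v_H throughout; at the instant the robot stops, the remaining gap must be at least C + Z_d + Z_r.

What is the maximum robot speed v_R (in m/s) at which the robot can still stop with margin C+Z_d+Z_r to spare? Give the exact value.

at the boundary: (1/4)·v² + (6/5)·v + (-101/320) = 0
  disc = (6/5)² − 4·(1/4)·(-101/320) = 2809/1600 ; √disc = 53/40
  v_R = (−(6/5) + 53/40) / (2·(1/4)) = 1/4 m/s
check:
braking lasts T_s = (1/4)/2 = 0.1250 s
robot in T_r: 0.2500·0.2000 = 0.0500 m
robot covers 0.2500·0.1250 − ½·2.0000·0.1250² = 0.0156 m while stopping
human over T_r+T_s: 2.0000·(0.2000+0.1250) = 0.6500 m
residual clearance needed = 0.0600+0.0000+0.0800 = 0.1400 m
sum ≈ 0.0500+0.0156+0.6500+0.1400 ≈ 0.8556 m = S ✓

v_R_max = 1/4 m/s = 0.2500 m/s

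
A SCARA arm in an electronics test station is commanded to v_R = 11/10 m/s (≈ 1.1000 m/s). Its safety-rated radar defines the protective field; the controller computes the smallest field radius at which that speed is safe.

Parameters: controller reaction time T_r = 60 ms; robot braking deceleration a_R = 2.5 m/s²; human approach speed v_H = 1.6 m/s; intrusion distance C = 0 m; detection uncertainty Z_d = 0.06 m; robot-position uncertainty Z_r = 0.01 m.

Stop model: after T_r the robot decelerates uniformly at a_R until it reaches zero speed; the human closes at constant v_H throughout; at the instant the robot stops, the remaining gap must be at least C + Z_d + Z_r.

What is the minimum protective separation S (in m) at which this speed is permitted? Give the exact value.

S_min = 589/500 m = 1.1780 m

T_s = v_R/a_R = (11/10)/(5/2) = 0.4400 s
reaction-phase robot travel = 1.1000·0.0600 = 0.0660 m
robot under decel: 1.1000²/(2·2.5000) = 0.2420 m
human closes 1.6000·0.5000 = 0.8000 m
C+Z_d+Z_r = 0.0000+0.0600+0.0100 = 0.0700 m
S_min ≈ 0.0660+0.2420+0.8000+0.0700  ⇒  S_min = 589/500 m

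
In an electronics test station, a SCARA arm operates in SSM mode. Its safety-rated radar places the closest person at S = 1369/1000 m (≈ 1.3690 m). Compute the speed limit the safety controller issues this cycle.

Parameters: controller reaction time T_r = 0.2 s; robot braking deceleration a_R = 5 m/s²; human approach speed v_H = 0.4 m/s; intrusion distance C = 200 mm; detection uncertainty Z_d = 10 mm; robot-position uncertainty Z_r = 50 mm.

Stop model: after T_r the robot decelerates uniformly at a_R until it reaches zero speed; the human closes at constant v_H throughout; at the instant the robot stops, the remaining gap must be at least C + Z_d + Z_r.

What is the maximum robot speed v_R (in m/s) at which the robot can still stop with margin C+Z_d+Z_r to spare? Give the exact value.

v_R_max = 21/10 m/s = 2.1000 m/s

collect terms ⇒ (1/10)·v_R² + (7/25)·v_R + (-1029/1000) = 0
  disc = (7/25)² − 4·(1/10)·(-1029/1000) = 49/100 ; √disc = 7/10
  v_R = (−(7/25) + 7/10) / (2·(1/10)) = 21/10 m/s
check:
braking lasts T_s = (21/10)/5 = 0.4200 s
reaction-phase robot travel = 2.1000·0.2000 = 0.4200 m
robot under decel: 2.1000²/(2·5.0000) = 0.4410 m
human over T_r+T_s: 0.4000·(0.2000+0.4200) = 0.2480 m
margins: 0.2000+0.0100+0.0500 = 0.2600 m
sum ≈ 0.4200+0.4410+0.2480+0.2600 ≈ 1.3690 m = S ✓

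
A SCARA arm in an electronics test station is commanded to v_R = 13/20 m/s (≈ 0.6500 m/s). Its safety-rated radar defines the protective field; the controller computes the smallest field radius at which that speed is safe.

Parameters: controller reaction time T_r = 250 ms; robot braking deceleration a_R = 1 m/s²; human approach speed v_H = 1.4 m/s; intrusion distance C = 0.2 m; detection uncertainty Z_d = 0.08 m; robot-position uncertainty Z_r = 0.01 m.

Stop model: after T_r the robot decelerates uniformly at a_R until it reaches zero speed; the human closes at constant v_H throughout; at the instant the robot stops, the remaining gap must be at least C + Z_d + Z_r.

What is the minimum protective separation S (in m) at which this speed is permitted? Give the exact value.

braking lasts T_s = (13/20)/1 = 0.6500 s
reaction-phase robot travel = 0.6500·0.2500 = 0.1625 m
robot covers 0.6500·0.6500 − ½·1.0000·0.6500² = 0.2112 m while stopping
human over T_r+T_s: 1.4000·(0.2500+0.6500) = 1.2600 m
C+Z_d+Z_r = 0.2000+0.0800+0.0100 = 0.2900 m
S_min ≈ 0.1625+0.2112+1.2600+0.2900  ⇒  S_min = 1539/800 m

S_min = 1539/800 m = 1.9238 m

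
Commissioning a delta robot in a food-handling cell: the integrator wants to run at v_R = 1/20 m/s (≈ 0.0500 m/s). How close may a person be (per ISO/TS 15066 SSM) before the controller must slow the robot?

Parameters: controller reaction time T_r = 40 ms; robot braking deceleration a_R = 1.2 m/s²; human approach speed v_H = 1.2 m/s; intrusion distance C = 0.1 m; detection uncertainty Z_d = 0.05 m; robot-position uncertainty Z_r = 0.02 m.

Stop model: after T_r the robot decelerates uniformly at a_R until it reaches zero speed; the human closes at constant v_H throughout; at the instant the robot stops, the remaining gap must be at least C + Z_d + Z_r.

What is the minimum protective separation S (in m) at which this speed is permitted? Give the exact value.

braking lasts T_s = (1/20)/(6/5) = 0.0417 s
robot covers v_R·T_r = 0.0500·0.0400 = 0.0020 m before braking
braking distance = 0.0500²/(2·1.2000) = 0.0010 m
person approaches 1.2000·(0.0400+0.0417) = 0.0980 m
margins: 0.1000+0.0500+0.0200 = 0.1700 m
S_min ≈ 0.0020+0.0010+0.0980+0.1700  ⇒  S_min = 1301/4800 m

S_min = 1301/4800 m = 0.2710 m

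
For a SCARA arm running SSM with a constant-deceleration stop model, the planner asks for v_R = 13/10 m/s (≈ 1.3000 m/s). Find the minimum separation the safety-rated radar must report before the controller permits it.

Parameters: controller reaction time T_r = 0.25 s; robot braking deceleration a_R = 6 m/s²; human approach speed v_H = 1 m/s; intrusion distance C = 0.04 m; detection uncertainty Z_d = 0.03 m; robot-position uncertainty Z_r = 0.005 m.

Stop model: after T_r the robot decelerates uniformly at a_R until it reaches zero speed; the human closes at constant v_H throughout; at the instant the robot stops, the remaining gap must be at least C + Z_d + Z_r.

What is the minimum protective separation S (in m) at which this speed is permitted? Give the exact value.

stop time T_s = (13/10)/6 = 0.2167 s
robot covers v_R·T_r = 1.3000·0.2500 = 0.3250 m before braking
robot covers 1.3000·0.2167 − ½·6.0000·0.2167² = 0.1408 m while stopping
human over T_r+T_s: 1.0000·(0.2500+0.2167) = 0.4667 m
margins: 0.0400+0.0300+0.0050 = 0.0750 m
S_min ≈ 0.3250+0.1408+0.4667+0.0750  ⇒  S_min = 403/400 m

S_min = 403/400 m = 1.0075 m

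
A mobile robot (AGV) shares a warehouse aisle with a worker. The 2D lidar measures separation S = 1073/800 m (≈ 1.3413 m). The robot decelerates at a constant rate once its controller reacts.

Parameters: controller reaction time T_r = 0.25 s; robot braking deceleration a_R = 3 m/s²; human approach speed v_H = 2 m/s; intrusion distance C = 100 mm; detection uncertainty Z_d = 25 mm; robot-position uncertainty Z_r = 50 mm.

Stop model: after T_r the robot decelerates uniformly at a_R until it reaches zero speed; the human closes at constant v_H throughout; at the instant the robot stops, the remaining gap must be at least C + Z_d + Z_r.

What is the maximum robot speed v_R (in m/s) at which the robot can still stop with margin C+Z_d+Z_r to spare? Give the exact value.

v_R_max = 13/20 m/s = 0.6500 m/s

quadratic (1/6)·v² + (11/12)·v + (-533/800) = 0
  disc = (11/12)² − 4·(1/6)·(-533/800) = 289/225 ; √disc = 17/15
  v_R = (−(11/12) + 17/15) / (2·(1/6)) = 13/20 m/s
check:
T_s = v_R/a_R = (13/20)/3 = 0.2167 s
robot in T_r: 0.6500·0.2500 = 0.1625 m
robot covers 0.6500·0.2167 − ½·3.0000·0.2167² = 0.0704 m while stopping
person approaches 2.0000·(0.2500+0.2167) = 0.9333 m
residual clearance needed = 0.1000+0.0250+0.0500 = 0.1750 m
sum ≈ 0.1625+0.0704+0.9333+0.1750 ≈ 1.3413 m = S ✓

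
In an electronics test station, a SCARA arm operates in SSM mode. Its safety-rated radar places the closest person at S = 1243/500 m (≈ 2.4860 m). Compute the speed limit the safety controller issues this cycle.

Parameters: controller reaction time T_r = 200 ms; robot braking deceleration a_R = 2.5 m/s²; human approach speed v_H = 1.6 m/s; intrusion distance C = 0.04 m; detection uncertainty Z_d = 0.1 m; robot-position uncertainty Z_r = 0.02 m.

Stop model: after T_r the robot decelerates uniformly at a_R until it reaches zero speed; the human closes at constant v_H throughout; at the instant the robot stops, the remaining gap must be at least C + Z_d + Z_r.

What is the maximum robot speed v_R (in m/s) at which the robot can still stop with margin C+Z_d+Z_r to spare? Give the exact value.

at the boundary: (1/5)·v² + (21/25)·v + (-1003/500) = 0
  disc = (21/25)² − 4·(1/5)·(-1003/500) = 1444/625 ; √disc = 38/25
  v_R = (−(21/25) + 38/25) / (2·(1/5)) = 17/10 m/s
check:
T_s = v_R/a_R = (17/10)/(5/2) = 0.6800 s
reaction-phase robot travel = 1.7000·0.2000 = 0.3400 m
robot under decel: 1.7000²/(2·2.5000) = 0.5780 m
human closes 1.6000·0.8800 = 1.4080 m
margins: 0.0400+0.1000+0.0200 = 0.1600 m
sum ≈ 0.3400+0.5780+1.4080+0.1600 ≈ 2.4860 m = S ✓

v_R_max = 17/10 m/s = 1.7000 m/s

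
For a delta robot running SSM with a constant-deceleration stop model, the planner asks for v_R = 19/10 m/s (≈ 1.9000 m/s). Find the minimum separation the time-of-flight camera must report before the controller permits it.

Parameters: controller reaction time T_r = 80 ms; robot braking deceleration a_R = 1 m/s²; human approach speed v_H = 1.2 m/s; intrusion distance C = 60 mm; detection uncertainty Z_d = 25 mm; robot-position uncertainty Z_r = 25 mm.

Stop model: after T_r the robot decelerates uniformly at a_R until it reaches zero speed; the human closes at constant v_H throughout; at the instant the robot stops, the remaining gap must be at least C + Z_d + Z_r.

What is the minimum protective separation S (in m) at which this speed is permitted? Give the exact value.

S_min = 4443/1000 m = 4.4430 m

T_s = v_R/a_R = (19/10)/1 = 1.9000 s
robot covers v_R·T_r = 1.9000·0.0800 = 0.1520 m before braking
braking distance = 1.9000²/(2·1.0000) = 1.8050 m
person approaches 1.2000·(0.0800+1.9000) = 2.3760 m
C+Z_d+Z_r = 0.0600+0.0250+0.0250 = 0.1100 m
S_min ≈ 0.1520+1.8050+2.3760+0.1100  ⇒  S_min = 4443/1000 m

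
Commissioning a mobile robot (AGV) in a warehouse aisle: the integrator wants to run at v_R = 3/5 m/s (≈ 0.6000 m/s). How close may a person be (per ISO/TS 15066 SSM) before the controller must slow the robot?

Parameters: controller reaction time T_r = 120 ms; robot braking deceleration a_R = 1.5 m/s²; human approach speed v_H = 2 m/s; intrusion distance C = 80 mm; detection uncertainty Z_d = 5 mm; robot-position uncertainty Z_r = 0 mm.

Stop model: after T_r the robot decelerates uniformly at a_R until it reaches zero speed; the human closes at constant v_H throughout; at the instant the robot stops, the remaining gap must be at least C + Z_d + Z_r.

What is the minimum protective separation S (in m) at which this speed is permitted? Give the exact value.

braking lasts T_s = (3/5)/(3/2) = 0.4000 s
reaction-phase robot travel = 0.6000·0.1200 = 0.0720 m
robot under decel: 0.6000²/(2·1.5000) = 0.1200 m
human closes 2.0000·0.5200 = 1.0400 m
margins: 0.0800+0.0050+0.0000 = 0.0850 m
S_min ≈ 0.0720+0.1200+1.0400+0.0850  ⇒  S_min = 1317/1000 m

S_min = 1317/1000 m = 1.3170 m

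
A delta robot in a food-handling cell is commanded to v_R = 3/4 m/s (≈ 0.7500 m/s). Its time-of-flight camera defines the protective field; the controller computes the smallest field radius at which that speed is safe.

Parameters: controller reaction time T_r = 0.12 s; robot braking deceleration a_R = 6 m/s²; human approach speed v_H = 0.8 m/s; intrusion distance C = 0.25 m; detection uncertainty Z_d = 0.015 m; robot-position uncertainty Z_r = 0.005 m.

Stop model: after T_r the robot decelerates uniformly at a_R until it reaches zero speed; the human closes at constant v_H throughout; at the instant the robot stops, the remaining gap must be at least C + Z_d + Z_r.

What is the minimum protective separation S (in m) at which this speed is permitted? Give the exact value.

T_s = v_R/a_R = (3/4)/6 = 0.1250 s
robot covers v_R·T_r = 0.7500·0.1200 = 0.0900 m before braking
braking distance = 0.7500²/(2·6.0000) = 0.0469 m
human closes 0.8000·0.2450 = 0.1960 m
residual clearance needed = 0.2500+0.0150+0.0050 = 0.2700 m
S_min ≈ 0.0900+0.0469+0.1960+0.2700  ⇒  S_min = 4823/8000 m

S_min = 4823/8000 m = 0.6029 m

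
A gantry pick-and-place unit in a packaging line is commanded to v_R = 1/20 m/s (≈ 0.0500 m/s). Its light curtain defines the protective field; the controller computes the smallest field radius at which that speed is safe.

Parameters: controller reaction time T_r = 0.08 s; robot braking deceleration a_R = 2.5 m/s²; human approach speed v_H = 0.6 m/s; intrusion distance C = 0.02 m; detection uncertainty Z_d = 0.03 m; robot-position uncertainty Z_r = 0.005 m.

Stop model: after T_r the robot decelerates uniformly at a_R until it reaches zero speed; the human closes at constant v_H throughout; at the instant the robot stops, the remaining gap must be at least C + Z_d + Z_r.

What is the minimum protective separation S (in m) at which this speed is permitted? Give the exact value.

S_min = 239/2000 m = 0.1195 m

T_s = v_R/a_R = (1/20)/(5/2) = 0.0200 s
robot covers v_R·T_r = 0.0500·0.0800 = 0.0040 m before braking
braking distance = 0.0500²/(2·2.5000) = 0.0005 m
human over T_r+T_s: 0.6000·(0.0800+0.0200) = 0.0600 m
C+Z_d+Z_r = 0.0200+0.0300+0.0050 = 0.0550 m
S_min ≈ 0.0040+0.0005+0.0600+0.0550  ⇒  S_min = 239/2000 m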